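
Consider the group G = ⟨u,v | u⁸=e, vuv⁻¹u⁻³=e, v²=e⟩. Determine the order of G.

Enumerate words in the generators, reducing via the relations: the distinct elements are
  {e, u, v, uv, u², u³, u⁴, u⁵, u⁶, u⁷, u²v, u³v, u⁴v, u⁵v, u⁶v, u⁷v}.
No further products give new elements, so |G| = 16.

Answer: 16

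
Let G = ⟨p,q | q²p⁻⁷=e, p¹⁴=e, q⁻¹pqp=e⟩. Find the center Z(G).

An element z ∈ Z(G) iff z commutes with every generator.
For example p⁷ is central: (p⁷)·p = p⁸ = p·(p⁷); (p⁷)·q = q⁻¹ = q·(p⁷).
Whereas p ∉ Z(G) since p·q = pq ≠ p⁶q⁻¹ = q·p.
Checking each of the 28 elements this way gives Z(G) = {e, p⁷}, of order 2.

Answer: {e, p⁷}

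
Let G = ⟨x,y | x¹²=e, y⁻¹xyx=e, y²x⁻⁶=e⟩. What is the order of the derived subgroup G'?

G' = [G, G] is generated by all commutators. The generator-pair commutators are: [x, y] = x².
The subgroup they normally generate is {e, x², x⁴, x⁶, x⁸, x¹⁰}, of order 6.
Check: |G/G'| = 24/6 = 4 is the order of the abelianisation.

Answer: 6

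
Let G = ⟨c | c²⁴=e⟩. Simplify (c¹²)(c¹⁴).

Compute (c¹²) · (c¹⁴) by multiplying left to right and reducing via the relations at each step:
  (c¹²) · c¹⁴ = c²

Answer: c²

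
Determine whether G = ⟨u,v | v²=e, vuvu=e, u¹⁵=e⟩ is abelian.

u·v = uv but v·u = u¹⁴v, so u·v ≠ v·u and G is not abelian.

Answer: No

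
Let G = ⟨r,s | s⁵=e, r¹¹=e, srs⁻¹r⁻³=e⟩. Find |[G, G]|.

G' = [G, G] is generated by all commutators. The generator-pair commutators are: [r, s] = r⁹.
The subgroup they normally generate is {e, r, r², r³, r⁴, r⁵, r⁶, r⁷, r⁸, r⁹, r¹⁰}, of order 11.
Check: |G/G'| = 55/11 = 5 is the order of the abelianisation.

Answer: 11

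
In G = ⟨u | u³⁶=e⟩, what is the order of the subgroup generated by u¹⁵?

|⟨u¹⁵⟩| equals the order of u¹⁵. Compute successive powers until reaching e:
  (u¹⁵)¹ = u¹⁵, (u¹⁵)² = u³⁰, (u¹⁵)³ = u⁹, (u¹⁵)⁴ = u²⁴, (u¹⁵)⁵ = u³, (u¹⁵)⁶ = u¹⁸, (u¹⁵)⁷ = u³³, (u¹⁵)⁸ = u¹², (u¹⁵)⁹ = u²⁷, (u¹⁵)¹⁰ = u⁶, (u¹⁵)¹¹ = u²¹, (u¹⁵)¹² = e.
The smallest positive k with (u¹⁵)ᵏ = e is 12, so |⟨u¹⁵⟩| = 12.

Answer: 12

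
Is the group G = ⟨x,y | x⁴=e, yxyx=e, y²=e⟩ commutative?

x·y = xy but y·x = x³y, so x·y ≠ y·x and G is not abelian.

Answer: No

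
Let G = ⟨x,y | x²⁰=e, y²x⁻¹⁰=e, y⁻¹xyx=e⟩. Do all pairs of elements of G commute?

x·y = xy but y·x = x⁹y⁻¹, so x·y ≠ y·x and G is not abelian.

Answer: No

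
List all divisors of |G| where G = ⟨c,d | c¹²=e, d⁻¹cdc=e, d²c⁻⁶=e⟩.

|G| = 24 = 2³ · 3. By Lagrange's theorem the order of any subgroup divides 24; the divisors of 24 are 1, 2, 3, 4, 6, 8, 12, 24.

Answer: 1, 2, 3, 4, 6, 8, 12, 24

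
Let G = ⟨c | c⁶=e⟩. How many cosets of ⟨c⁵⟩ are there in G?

First find ord(c⁵) by computing successive powers:
  (c⁵)¹ = c⁵, (c⁵)² = c⁴, (c⁵)³ = c³, (c⁵)⁴ = c², (c⁵)⁵ = c, (c⁵)⁶ = e.
So |⟨c⁵⟩| = ord(c⁵) = 6. With |G| = 6, by Lagrange [G : ⟨c⁵⟩] = 6/6 = 1.

Answer: 1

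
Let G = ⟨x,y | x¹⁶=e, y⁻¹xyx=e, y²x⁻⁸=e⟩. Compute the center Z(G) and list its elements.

An element z ∈ Z(G) iff z commutes with every generator.
For example x⁸ is central: (x⁸)·x = x⁹ = x·(x⁸); (x⁸)·y = y⁻¹ = y·(x⁸).
Whereas x ∉ Z(G) since x·y = xy ≠ x⁷y⁻¹ = y·x.
Checking each of the 32 elements this way gives Z(G) = {e, x⁸}, of order 2.

Answer: {e, x⁸}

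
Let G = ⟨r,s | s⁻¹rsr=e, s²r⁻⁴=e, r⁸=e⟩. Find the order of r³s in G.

Compute successive powers until reaching e:
  (r³s)¹ = r³s, (r³s)² = r⁴, (r³s)³ = r³s⁻¹, (r³s)⁴ = e.
The smallest positive k with (r³s)ᵏ = e is 4.

Answer: 4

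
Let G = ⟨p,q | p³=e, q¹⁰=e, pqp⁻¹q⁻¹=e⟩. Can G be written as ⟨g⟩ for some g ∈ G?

|G| = 30. The element pq has order 30 (its powers give 30 distinct elements), so ⟨pq⟩ = G and G is cyclic.

Answer: Yes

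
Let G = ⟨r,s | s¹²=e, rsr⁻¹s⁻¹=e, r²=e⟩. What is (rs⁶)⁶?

Compute successive powers of (rs⁶), reducing at each step:
  (rs⁶)²: (rs⁶) · r = s⁶;   (s⁶) · s⁶ = e
  (rs⁶)³: e · r = r;   r · s⁶ = rs⁶
  (rs⁶)⁴: (rs⁶) · r = s⁶;   (s⁶) · s⁶ = e
  (rs⁶)⁵: e · r = r;   r · s⁶ = rs⁶
  (rs⁶)⁶: (rs⁶) · r = s⁶;   (s⁶) · s⁶ = e

Answer: e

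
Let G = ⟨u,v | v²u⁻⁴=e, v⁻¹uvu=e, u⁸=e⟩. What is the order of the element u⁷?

Compute successive powers until reaching e:
  (u⁷)¹ = u⁷, (u⁷)² = u⁶, (u⁷)³ = u⁵, (u⁷)⁴ = u⁴, (u⁷)⁵ = u³, (u⁷)⁶ = u², (u⁷)⁷ = u, (u⁷)⁸ = e.
The smallest positive k with (u⁷)ᵏ = e is 8.

Answer: 8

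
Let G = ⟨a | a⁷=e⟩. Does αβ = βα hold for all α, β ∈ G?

G has a single generator, so G is cyclic and hence abelian.

Answer: Yes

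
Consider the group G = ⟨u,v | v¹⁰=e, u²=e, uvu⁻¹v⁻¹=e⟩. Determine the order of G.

Enumerate words in the generators, reducing via the relations: the distinct elements are
  {e, u, v, uv, v², v³, v⁴, v⁵, v⁶, v⁷, v⁸, v⁹, uv², uv³, uv⁴, uv⁵, uv⁶, uv⁷, uv⁸, uv⁹}.
No further products give new elements, so |G| = 20.

Answer: 20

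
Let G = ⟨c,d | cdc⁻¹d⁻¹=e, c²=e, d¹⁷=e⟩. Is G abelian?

Each pair of generators commutes: c·d = cd = d·c. Since the generators pairwise commute, every element of G commutes with every other, so G is abelian.

Answer: Yes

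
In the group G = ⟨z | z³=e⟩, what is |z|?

Compute successive powers until reaching e:
  z¹ = z, z² = z², z³ = e.
The smallest positive k with zᵏ = e is 3.

Answer: 3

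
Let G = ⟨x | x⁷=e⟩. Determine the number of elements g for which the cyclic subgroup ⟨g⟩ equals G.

G is cyclic of order 7. An element generates G iff its order is 7, and a cyclic group of order 7 has exactly φ(7) = 6 such elements.

Answer: 6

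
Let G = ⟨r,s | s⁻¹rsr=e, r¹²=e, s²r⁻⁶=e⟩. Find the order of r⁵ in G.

Compute successive powers until reaching e:
  (r⁵)¹ = r⁵, (r⁵)² = r¹⁰, (r⁵)³ = r³, (r⁵)⁴ = r⁸, (r⁵)⁵ = r, (r⁵)⁶ = r⁶, (r⁵)⁷ = r¹¹, (r⁵)⁸ = r⁴, (r⁵)⁹ = r⁹, (r⁵)¹⁰ = r², (r⁵)¹¹ = r⁷, (r⁵)¹² = e.
The smallest positive k with (r⁵)ᵏ = e is 12.

Answer: 12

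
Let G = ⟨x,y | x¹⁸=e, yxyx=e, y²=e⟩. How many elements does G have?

Enumerate words in the generators, reducing via the relations: the distinct elements are
  {e, x, y, xy, x², x³, x⁴, x⁵, x⁶, x⁷, x⁸, x⁹, x²y, x³y, x¹², x¹³, x¹¹, x¹⁰, x¹⁴, x¹⁵, x¹⁶, x¹⁷, x⁴y, x⁵y, x⁶y, x⁷y, x⁸y, x⁹y, x¹²y, x¹³y, x¹¹y, x¹⁰y, x¹⁴y, x¹⁵y, x¹⁶y, x¹⁷y}.
No further products give new elements, so |G| = 36.

Answer: 36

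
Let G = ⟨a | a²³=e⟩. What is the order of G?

G is generated by a single element, so G is cyclic. The relator gives a²³ = e and no smaller power is forced to be e, so the 23 powers {a, e, a², a³, a⁴, a⁵, a⁶, a⁷, a⁸, a⁹, a²², a²¹, a²⁰, a¹², a¹³, a¹¹, a¹⁰, a¹⁴, a¹⁵, a¹⁶, a¹⁷, a¹⁸, a¹⁹} are distinct. Hence |G| = 23.

Answer: 23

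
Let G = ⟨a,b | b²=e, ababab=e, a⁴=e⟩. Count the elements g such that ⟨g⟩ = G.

⟨g⟩ = G would require ord(g) = |G| = 24, but the maximum element order in G is 4 < 24. So G is not cyclic and no single element generates it: the count is 0.

Answer: 0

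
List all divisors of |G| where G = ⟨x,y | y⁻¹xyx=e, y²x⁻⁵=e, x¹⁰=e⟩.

|G| = 20 = 2² · 5. By Lagrange's theorem the order of any subgroup divides 20; the divisors of 20 are 1, 2, 4, 5, 10, 20.

Answer: 1, 2, 4, 5, 10, 20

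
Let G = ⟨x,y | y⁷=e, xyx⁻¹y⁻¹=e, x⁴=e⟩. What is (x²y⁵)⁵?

Compute successive powers of (x²y⁵), reducing at each step:
  (x²y⁵)²: (x²y⁵) · x² = y⁵;   (y⁵) · y⁵ = y³
  (x²y⁵)³: (y³) · x² = x²y³;   (x²y³) · y⁵ = x²y
  (x²y⁵)⁴: (x²y) · x² = y;   y · y⁵ = y⁶
  (x²y⁵)⁵: (y⁶) · x² = x²y⁶;   (x²y⁶) · y⁵ = x²y⁴

Answer: x²y⁴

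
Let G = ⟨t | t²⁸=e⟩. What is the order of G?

G is generated by a single element, so G is cyclic. The relator gives t²⁸ = e and no smaller power is forced to be e, so the 28 powers {e, t, t², t³, t⁴, t⁵, t⁶, t⁷, t⁸, t⁹, t²², t²³, t²¹, t²⁰, t²⁴, t²⁵, t²⁶, t²⁷, t¹², t¹³, t¹¹, t¹⁰, t¹⁴, t¹⁵, t¹⁶, t¹⁷, t¹⁸, t¹⁹} are distinct. Hence |G| = 28.

Answer: 28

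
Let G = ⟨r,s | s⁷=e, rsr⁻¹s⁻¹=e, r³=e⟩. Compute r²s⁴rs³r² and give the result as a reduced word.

Multiply left to right, reducing at each step:
  (r²) · s⁴ = r²s⁴
  (r²s⁴) · r = s⁴
  (s⁴) · s³ = e
  e · r² = r²

Answer: r²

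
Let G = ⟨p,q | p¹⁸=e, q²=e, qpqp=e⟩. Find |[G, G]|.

G' = [G, G] is generated by all commutators. The generator-pair commutators are: [p, q] = p².
The subgroup they normally generate is {e, p², p⁴, p⁶, p⁸, p¹⁰, p¹², p¹⁴, p¹⁶}, of order 9.
Check: |G/G'| = 36/9 = 4 is the order of the abelianisation.

Answer: 9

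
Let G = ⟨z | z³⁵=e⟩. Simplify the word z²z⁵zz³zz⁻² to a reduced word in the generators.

Multiply left to right, reducing at each step:
  (z²) · z⁵ = z⁷
  (z⁷) · z = z⁸
  (z⁸) · z³ = z¹¹
  (z¹¹) · z = z¹²
  (z¹²) · z⁻² = z¹⁰

Answer: z¹⁰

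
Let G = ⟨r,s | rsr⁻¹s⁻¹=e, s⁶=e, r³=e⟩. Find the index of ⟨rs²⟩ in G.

First find ord(rs²) by computing successive powers:
  (rs²)¹ = rs², (rs²)² = r²s⁴, (rs²)³ = e.
So |⟨rs²⟩| = ord(rs²) = 3. With |G| = 18, by Lagrange [G : ⟨rs²⟩] = 18/3 = 6.

Answer: 6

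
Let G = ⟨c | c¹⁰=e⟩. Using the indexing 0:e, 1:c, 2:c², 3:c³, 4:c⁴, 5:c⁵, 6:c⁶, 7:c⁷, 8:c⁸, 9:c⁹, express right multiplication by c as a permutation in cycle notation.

(0 1 2 3 4 5 6 7 8 9)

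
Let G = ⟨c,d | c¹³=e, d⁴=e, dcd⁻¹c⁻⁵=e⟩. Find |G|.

Enumerate words in the generators, reducing via the relations: the distinct elements are
  {c, d, e, cd, c², c³, c⁴, c⁵, c⁶, c⁷, c⁸, c⁹, d², d³, cd², cd³, c²d, c³d, c¹², c¹¹, c¹⁰, c⁴d, c⁵d, c⁶d, c⁷d, c⁸d, c⁹d, c²d², c²d³, c³d², c³d³, c¹²d, c¹¹d, c¹⁰d, c⁴d², c⁴d³, c⁵d², c⁵d³, c⁶d², c⁶d³, c⁷d², c⁷d³, c⁸d², c⁸d³, c⁹d², c⁹d³, c¹²d², c¹²d³, c¹¹d², c¹¹d³, c¹⁰d², c¹⁰d³}.
No further products give new elements, so |G| = 52.

Answer: 52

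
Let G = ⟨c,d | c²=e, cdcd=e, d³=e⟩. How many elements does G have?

Enumerate words in the generators, reducing via the relations: the distinct elements are
  {c, d, e, cd, d², cd²}.
No further products give new elements, so |G| = 6.

Answer: 6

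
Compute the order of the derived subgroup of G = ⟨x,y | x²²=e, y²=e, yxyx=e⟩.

G' = [G, G] is generated by all commutators. The generator-pair commutators are: [x, y] = x².
The subgroup they normally generate is {e, x², x⁴, x⁶, x⁸, x¹⁰, x¹², x¹⁴, x¹⁶, x¹⁸, x²⁰}, of order 11.
Check: |G/G'| = 44/11 = 4 is the order of the abelianisation.

Answer: 11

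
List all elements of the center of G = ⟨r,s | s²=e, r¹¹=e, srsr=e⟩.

An element z ∈ Z(G) iff z commutes with every generator.
For example e is central: e·r = r = r·e; e·s = s = s·e.
Whereas r ∉ Z(G) since r·s = rs ≠ r¹⁰s = s·r.
Checking each of the 22 elements this way gives Z(G) = {e}, of order 1.

Answer: {e}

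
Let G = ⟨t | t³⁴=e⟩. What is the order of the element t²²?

Compute successive powers until reaching e:
  (t²²)¹ = t²², (t²²)² = t¹⁰, (t²²)³ = t³², (t²²)⁴ = t²⁰, (t²²)⁵ = t⁸, (t²²)⁶ = t³⁰, (t²²)⁷ = t¹⁸, (t²²)⁸ = t⁶, (t²²)⁹ = t²⁸, (t²²)¹⁰ = t¹⁶, (t²²)¹¹ = t⁴, (t²²)¹² = t²⁶, (t²²)¹³ = t¹⁴, (t²²)¹⁴ = t², (t²²)¹⁵ = t²⁴, (t²²)¹⁶ = t¹², (t²²)¹⁷ = e.
The smallest positive k with (t²²)ᵏ = e is 17.

Answer: 17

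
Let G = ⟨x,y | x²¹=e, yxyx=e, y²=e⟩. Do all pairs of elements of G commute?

x·y = xy but y·x = x²⁰y, so x·y ≠ y·x and G is not abelian.

Answer: No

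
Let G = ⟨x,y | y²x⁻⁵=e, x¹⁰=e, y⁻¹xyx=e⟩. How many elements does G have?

Enumerate words in the generators, reducing via the relations: the distinct elements are
  {e, x, y, xy, x², x³, x⁴, x⁵, x⁶, x⁷, x⁸, x⁹, x²y, x³y, x⁴y, y⁻¹, xy⁻¹, x²y⁻¹, x³y⁻¹, x⁴y⁻¹}.
No further products give new elements, so |G| = 20.

Answer: 20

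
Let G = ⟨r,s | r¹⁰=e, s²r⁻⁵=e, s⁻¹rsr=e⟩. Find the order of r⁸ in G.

Compute successive powers until reaching e:
  (r⁸)¹ = r⁸, (r⁸)² = r⁶, (r⁸)³ = r⁴, (r⁸)⁴ = r², (r⁸)⁵ = e.
The smallest positive k with (r⁸)ᵏ = e is 5.

Answer: 5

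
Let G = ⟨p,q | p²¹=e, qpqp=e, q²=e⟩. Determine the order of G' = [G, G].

G' = [G, G] is generated by all commutators. The generator-pair commutators are: [p, q] = p².
The subgroup they normally generate is {e, p, p², p³, p⁴, p⁵, p⁶, p⁷, p⁸, p⁹, p¹⁰, p¹¹, p¹², p¹³, p¹⁴, p¹⁵, p¹⁶, p¹⁷, p¹⁸, p¹⁹, p²⁰}, of order 21.
Check: |G/G'| = 42/21 = 2 is the order of the abelianisation.

Answer: 21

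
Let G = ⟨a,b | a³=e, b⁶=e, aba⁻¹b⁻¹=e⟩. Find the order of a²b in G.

Compute successive powers until reaching e:
  (a²b)¹ = a²b, (a²b)² = ab², (a²b)³ = b³, (a²b)⁴ = a²b⁴, (a²b)⁵ = ab⁵, (a²b)⁶ = e.
The smallest positive k with (a²b)ᵏ = e is 6.

Answer: 6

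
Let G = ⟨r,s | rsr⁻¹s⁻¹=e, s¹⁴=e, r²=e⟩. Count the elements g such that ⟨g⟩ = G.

⟨g⟩ = G would require ord(g) = |G| = 28, but the maximum element order in G is 14 < 28. So G is not cyclic and no single element generates it: the count is 0.

Answer: 0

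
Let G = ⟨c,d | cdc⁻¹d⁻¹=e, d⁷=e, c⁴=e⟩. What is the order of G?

Enumerate words in the generators, reducing via the relations: the distinct elements are
  {c, d, e, cd, c², c³, d², d³, d⁴, d⁵, d⁶, cd², cd³, cd⁴, cd⁵, cd⁶, c²d, c³d, c²d², c²d³, c²d⁴, c²d⁵, c²d⁶, c³d², c³d³, c³d⁴, c³d⁵, c³d⁶}.
No further products give new elements, so |G| = 28.

Answer: 28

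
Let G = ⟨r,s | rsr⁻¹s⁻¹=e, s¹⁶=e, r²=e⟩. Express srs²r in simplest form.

Multiply left to right, reducing at each step:
  s · r = rs
  (rs) · s² = rs³
  (rs³) · r = s³

Answer: s³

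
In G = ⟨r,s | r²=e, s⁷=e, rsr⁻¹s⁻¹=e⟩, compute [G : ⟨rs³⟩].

First find ord(rs³) by computing successive powers:
  (rs³)¹ = rs³, (rs³)² = s⁶, (rs³)³ = rs², (rs³)⁴ = s⁵, (rs³)⁵ = rs, (rs³)⁶ = s⁴, (rs³)⁷ = r, (rs³)⁸ = s³, (rs³)⁹ = rs⁶, (rs³)¹⁰ = s², (rs³)¹¹ = rs⁵, (rs³)¹² = s, (rs³)¹³ = rs⁴, (rs³)¹⁴ = e.
So |⟨rs³⟩| = ord(rs³) = 14. With |G| = 14, by Lagrange [G : ⟨rs³⟩] = 14/14 = 1.

Answer: 1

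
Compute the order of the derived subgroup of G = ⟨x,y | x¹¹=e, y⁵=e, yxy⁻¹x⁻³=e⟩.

G' = [G, G] is generated by all commutators. The generator-pair commutators are: [x, y] = x⁹.
The subgroup they normally generate is {e, x, x², x³, x⁴, x⁵, x⁶, x⁷, x⁸, x⁹, x¹⁰}, of order 11.
Check: |G/G'| = 55/11 = 5 is the order of the abelianisation.

Answer: 11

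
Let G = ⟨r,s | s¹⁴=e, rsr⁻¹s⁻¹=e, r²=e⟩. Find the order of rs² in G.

Compute successive powers until reaching e:
  (rs²)¹ = rs², (rs²)² = s⁴, (rs²)³ = rs⁶, (rs²)⁴ = s⁸, (rs²)⁵ = rs¹⁰, (rs²)⁶ = s¹², (rs²)⁷ = r, (rs²)⁸ = s², (rs²)⁹ = rs⁴, (rs²)¹⁰ = s⁶, (rs²)¹¹ = rs⁸, (rs²)¹² = s¹⁰, (rs²)¹³ = rs¹², (rs²)¹⁴ = e.
The smallest positive k with (rs²)ᵏ = e is 14.

Answer: 14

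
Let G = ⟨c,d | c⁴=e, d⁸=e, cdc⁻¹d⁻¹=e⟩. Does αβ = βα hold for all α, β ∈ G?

Each pair of generators commutes: c·d = cd = d·c. Since the generators pairwise commute, every element of G commutes with every other, so G is abelian.

Answer: Yes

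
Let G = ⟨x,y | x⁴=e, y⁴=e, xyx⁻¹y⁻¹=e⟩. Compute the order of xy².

Compute successive powers until reaching e:
  (xy²)¹ = xy², (xy²)² = x², (xy²)³ = x³y², (xy²)⁴ = e.
The smallest positive k with (xy²)ᵏ = e is 4.

Answer: 4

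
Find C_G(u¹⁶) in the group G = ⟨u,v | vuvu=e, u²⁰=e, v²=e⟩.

⟨u¹⁶⟩ ⊆ C_G(u¹⁶) since powers of u¹⁶ commute with u¹⁶; so |C_G(u¹⁶)| ≥ |⟨u¹⁶⟩| = 5.
By orbit–stabilizer, |C_G(u¹⁶)| = |G| / |conj. class of u¹⁶| = 40 / 2 = 20.
The 20 elements commuting with u¹⁶ are {e, u, u², u³, u⁴, u⁵, u⁶, u⁷, u⁸, u⁹, u¹⁰, u¹¹, u¹², u¹³, u¹⁴, u¹⁵, u¹⁶, u¹⁷, u¹⁸, u¹⁹}.

Answer: {e, u, u², u³, u⁴, u⁵, u⁶, u⁷, u⁸, u⁹, u¹⁰, u¹¹, u¹², u¹³, u¹⁴, u¹⁵, u¹⁶, u¹⁷, u¹⁸, u¹⁹}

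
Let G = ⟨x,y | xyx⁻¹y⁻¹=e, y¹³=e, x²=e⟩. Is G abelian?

Each pair of generators commutes: x·y = xy = y·x. Since the generators pairwise commute, every element of G commutes with every other, so G is abelian.

Answer: Yes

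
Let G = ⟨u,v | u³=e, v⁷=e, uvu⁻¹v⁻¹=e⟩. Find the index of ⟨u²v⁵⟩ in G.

First find ord(u²v⁵) by computing successive powers:
  (u²v⁵)¹ = u²v⁵, (u²v⁵)² = uv³, (u²v⁵)³ = v, (u²v⁵)⁴ = u²v⁶, (u²v⁵)⁵ = uv⁴, (u²v⁵)⁶ = v², (u²v⁵)⁷ = u², (u²v⁵)⁸ = uv⁵, (u²v⁵)⁹ = v³, (u²v⁵)¹⁰ = u²v, (u²v⁵)¹¹ = uv⁶, (u²v⁵)¹² = v⁴, (u²v⁵)¹³ = u²v², (u²v⁵)¹⁴ = u, (u²v⁵)¹⁵ = v⁵, (u²v⁵)¹⁶ = u²v³, (u²v⁵)¹⁷ = uv, (u²v⁵)¹⁸ = v⁶, (u²v⁵)¹⁹ = u²v⁴, (u²v⁵)²⁰ = uv², (u²v⁵)²¹ = e.
So |⟨u²v⁵⟩| = ord(u²v⁵) = 21. With |G| = 21, by Lagrange [G : ⟨u²v⁵⟩] = 21/21 = 1.

Answer: 1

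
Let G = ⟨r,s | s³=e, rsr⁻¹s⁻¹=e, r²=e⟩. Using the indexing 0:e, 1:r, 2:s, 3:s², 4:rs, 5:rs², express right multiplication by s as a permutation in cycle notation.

(0 2 3)(1 4 5)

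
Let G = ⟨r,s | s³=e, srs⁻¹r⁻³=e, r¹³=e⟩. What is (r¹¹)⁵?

Compute successive powers of (r¹¹), reducing at each step:
  (r¹¹)²: (r¹¹) · r¹¹ = r⁹
  (r¹¹)³: (r⁹) · r¹¹ = r⁷
  (r¹¹)⁴: (r⁷) · r¹¹ = r⁵
  (r¹¹)⁵: (r⁵) · r¹¹ = r³

Answer: r³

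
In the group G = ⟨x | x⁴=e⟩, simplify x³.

Compute successive powers of x, reducing at each step:
  x²: x · x = x²
  x³: (x²) · x = x³

Answer: x³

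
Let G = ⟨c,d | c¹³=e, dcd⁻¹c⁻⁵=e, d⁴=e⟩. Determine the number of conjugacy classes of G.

The conjugacy classes (representative and size) are:
  [e] (size 1), [c] (size 4), [c²] (size 4), [c⁹] (size 4), [c¹²d] (size 13), [c⁴d²] (size 13), [c¹²d³] (size 13).
Class equation: 1 + 4 + 4 + 4 + 13 + 13 + 13 = 52 = |G|. So G has 7 conjugacy classes.

Answer: 7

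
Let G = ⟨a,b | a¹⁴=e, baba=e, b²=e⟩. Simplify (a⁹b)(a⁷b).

Compute (a⁹b) · (a⁷b) by multiplying left to right and reducing via the relations at each step:
  (a⁹b) · a⁷ = a²b
  (a²b) · b = a²

Answer: a²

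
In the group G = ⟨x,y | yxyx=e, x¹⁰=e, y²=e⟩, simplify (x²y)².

Compute successive powers of (x²y), reducing at each step:
  (x²y)²: (x²y) · x² = y;   y · y = e

Answer: e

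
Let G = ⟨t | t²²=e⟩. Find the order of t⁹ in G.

Compute successive powers until reaching e:
  (t⁹)¹ = t⁹, (t⁹)² = t¹⁸, (t⁹)³ = t⁵, (t⁹)⁴ = t¹⁴, (t⁹)⁵ = t, (t⁹)⁶ = t¹⁰, (t⁹)⁷ = t¹⁹, (t⁹)⁸ = t⁶, (t⁹)⁹ = t¹⁵, (t⁹)¹⁰ = t², (t⁹)¹¹ = t¹¹, (t⁹)¹² = t²⁰, (t⁹)¹³ = t⁷, (t⁹)¹⁴ = t¹⁶, (t⁹)¹⁵ = t³, (t⁹)¹⁶ = t¹², (t⁹)¹⁷ = t²¹, (t⁹)¹⁸ = t⁸, (t⁹)¹⁹ = t¹⁷, (t⁹)²⁰ = t⁴, (t⁹)²¹ = t¹³, (t⁹)²² = e.
The smallest positive k with (t⁹)ᵏ = e is 22.

Answer: 22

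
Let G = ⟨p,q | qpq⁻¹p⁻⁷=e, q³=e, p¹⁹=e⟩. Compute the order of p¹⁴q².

Compute successive powers until reaching e:
  (p¹⁴q²)¹ = p¹⁴q², (p¹⁴q²)² = p¹⁶q, (p¹⁴q²)³ = e.
The smallest positive k with (p¹⁴q²)ᵏ = e is 3.

Answer: 3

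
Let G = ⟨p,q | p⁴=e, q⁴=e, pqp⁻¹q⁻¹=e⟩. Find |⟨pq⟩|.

|⟨pq⟩| equals the order of pq. Compute successive powers until reaching e:
  (pq)¹ = pq, (pq)² = p²q², (pq)³ = p³q³, (pq)⁴ = e.
The smallest positive k with (pq)ᵏ = e is 4, so |⟨pq⟩| = 4.

Answer: 4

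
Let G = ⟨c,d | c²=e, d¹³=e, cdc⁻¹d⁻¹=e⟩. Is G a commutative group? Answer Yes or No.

Each pair of generators commutes: c·d = cd = d·c. Since the generators pairwise commute, every element of G commutes with every other, so G is abelian.

Answer: Yes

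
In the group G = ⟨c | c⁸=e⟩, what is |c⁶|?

Compute successive powers until reaching e:
  (c⁶)¹ = c⁶, (c⁶)² = c⁴, (c⁶)³ = c², (c⁶)⁴ = e.
The smallest positive k with (c⁶)ᵏ = e is 4.

Answer: 4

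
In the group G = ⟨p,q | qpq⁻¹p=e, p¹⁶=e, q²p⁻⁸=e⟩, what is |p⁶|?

Compute successive powers until reaching e:
  (p⁶)¹ = p⁶, (p⁶)² = p¹², (p⁶)³ = p², (p⁶)⁴ = p⁸, (p⁶)⁵ = p¹⁴, (p⁶)⁶ = p⁴, (p⁶)⁷ = p¹⁰, (p⁶)⁸ = e.
The smallest positive k with (p⁶)ᵏ = e is 8.

Answer: 8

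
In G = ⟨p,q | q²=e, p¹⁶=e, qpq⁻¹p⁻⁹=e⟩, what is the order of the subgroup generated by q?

|⟨q⟩| equals the order of q. Compute successive powers until reaching e:
  q¹ = q, q² = e.
The smallest positive k with qᵏ = e is 2, so |⟨q⟩| = 2.

Answer: 2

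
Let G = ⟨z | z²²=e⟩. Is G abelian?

G has a single generator, so G is cyclic and hence abelian.

Answer: Yes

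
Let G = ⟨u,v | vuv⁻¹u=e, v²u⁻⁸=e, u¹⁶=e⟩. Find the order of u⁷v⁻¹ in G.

Compute successive powers until reaching e:
  (u⁷v⁻¹)¹ = u⁷v⁻¹, (u⁷v⁻¹)² = u⁸, (u⁷v⁻¹)³ = u⁷v, (u⁷v⁻¹)⁴ = e.
The smallest positive k with (u⁷v⁻¹)ᵏ = e is 4.

Answer: 4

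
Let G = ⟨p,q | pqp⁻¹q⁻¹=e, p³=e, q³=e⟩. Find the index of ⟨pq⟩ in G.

First find ord(pq) by computing successive powers:
  (pq)¹ = pq, (pq)² = p²q², (pq)³ = e.
So |⟨pq⟩| = ord(pq) = 3. With |G| = 9, by Lagrange [G : ⟨pq⟩] = 9/3 = 3.

Answer: 3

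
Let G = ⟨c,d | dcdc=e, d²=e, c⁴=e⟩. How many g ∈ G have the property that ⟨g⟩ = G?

⟨g⟩ = G would require ord(g) = |G| = 8, but the maximum element order in G is 4 < 8. So G is not cyclic and no single element generates it: the count is 0.

Answer: 0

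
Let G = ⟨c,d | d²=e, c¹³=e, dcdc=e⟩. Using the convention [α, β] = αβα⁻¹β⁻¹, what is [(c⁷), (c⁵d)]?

[(c⁷), (c⁵d)] = (c⁷)·(c⁵d)·(c⁷)⁻¹·(c⁵d)⁻¹.
  (c⁷) · (c⁵d) = c¹²d
  (c¹²d) · (c⁶) = c⁶d
  (c⁶d) · (c⁵d) = c

Answer: c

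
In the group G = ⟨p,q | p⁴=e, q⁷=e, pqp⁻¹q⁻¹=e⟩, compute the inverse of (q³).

The order of (q³) is 7 (smallest k with (q³)ᵏ = e), so (q³)⁻¹ = (q³)⁶ = q⁴.
Check: (q³) · (q⁴) → (q³) · q⁴ = e, giving e as required.

Answer: q⁴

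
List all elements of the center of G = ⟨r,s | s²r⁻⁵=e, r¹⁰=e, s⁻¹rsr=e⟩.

An element z ∈ Z(G) iff z commutes with every generator.
For example r⁵ is central: (r⁵)·r = r⁶ = r·(r⁵); (r⁵)·s = s⁻¹ = s·(r⁵).
Whereas r ∉ Z(G) since r·s = rs ≠ r⁴s⁻¹ = s·r.
Checking each of the 20 elements this way gives Z(G) = {e, r⁵}, of order 2.

Answer: {e, r⁵}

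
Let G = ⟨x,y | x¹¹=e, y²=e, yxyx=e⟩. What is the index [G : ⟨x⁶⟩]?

First find ord(x⁶) by computing successive powers:
  (x⁶)¹ = x⁶, (x⁶)² = x, (x⁶)³ = x⁷, (x⁶)⁴ = x², (x⁶)⁵ = x⁸, (x⁶)⁶ = x³, (x⁶)⁷ = x⁹, (x⁶)⁸ = x⁴, (x⁶)⁹ = x¹⁰, (x⁶)¹⁰ = x⁵, (x⁶)¹¹ = e.
So |⟨x⁶⟩| = ord(x⁶) = 11. With |G| = 22, by Lagrange [G : ⟨x⁶⟩] = 22/11 = 2.

Answer: 2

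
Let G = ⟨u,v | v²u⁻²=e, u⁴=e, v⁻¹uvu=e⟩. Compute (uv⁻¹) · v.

Compute (uv⁻¹) · v by multiplying left to right and reducing via the relations at each step:
  (uv⁻¹) · v = u

Answer: u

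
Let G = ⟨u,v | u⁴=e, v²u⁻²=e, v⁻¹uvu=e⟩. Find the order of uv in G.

Compute successive powers until reaching e:
  (uv)¹ = uv, (uv)² = u², (uv)³ = uv⁻¹, (uv)⁴ = e.
The smallest positive k with (uv)ᵏ = e is 4.

Answer: 4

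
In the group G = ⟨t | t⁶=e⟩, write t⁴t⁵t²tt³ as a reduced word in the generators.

Multiply left to right, reducing at each step:
  (t⁴) · t⁵ = t³
  (t³) · t² = t⁵
  (t⁵) · t = e
  e · t³ = t³

Answer: t³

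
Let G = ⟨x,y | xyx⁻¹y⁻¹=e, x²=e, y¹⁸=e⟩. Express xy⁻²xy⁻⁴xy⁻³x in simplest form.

Multiply left to right, reducing at each step:
  x · y⁻² = xy¹⁶
  (xy¹⁶) · x = y¹⁶
  (y¹⁶) · y⁻⁴ = y¹²
  (y¹²) · x = xy¹²
  (xy¹²) · y⁻³ = xy⁹
  (xy⁹) · x = y⁹

Answer: y⁹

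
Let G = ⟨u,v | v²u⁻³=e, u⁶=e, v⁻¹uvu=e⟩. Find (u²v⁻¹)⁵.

Compute successive powers of (u²v⁻¹), reducing at each step:
  (u²v⁻¹)²: (u²v⁻¹) · u² = v⁻¹;   (v⁻¹) · v⁻¹ = u³
  (u²v⁻¹)³: (u³) · u² = u⁵;   (u⁵) · v⁻¹ = u²v
  (u²v⁻¹)⁴: (u²v) · u² = v;   v · v⁻¹ = e
  (u²v⁻¹)⁵: e · u² = u²;   (u²) · v⁻¹ = u²v⁻¹

Answer: u²v⁻¹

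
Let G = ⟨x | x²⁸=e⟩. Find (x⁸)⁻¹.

The order of (x⁸) is 7 (smallest k with (x⁸)ᵏ = e), so (x⁸)⁻¹ = (x⁸)⁶ = x²⁰.
Check: (x⁸) · (x²⁰) → (x⁸) · x²⁰ = e, giving e as required.

Answer: x²⁰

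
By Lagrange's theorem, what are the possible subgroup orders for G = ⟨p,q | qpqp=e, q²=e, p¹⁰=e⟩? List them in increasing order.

|G| = 20 = 2² · 5. By Lagrange's theorem the order of any subgroup divides 20; the divisors of 20 are 1, 2, 4, 5, 10, 20.

Answer: 1, 2, 4, 5, 10, 20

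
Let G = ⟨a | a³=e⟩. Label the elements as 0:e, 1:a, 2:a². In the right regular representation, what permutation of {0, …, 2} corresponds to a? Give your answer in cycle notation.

(0 1 2)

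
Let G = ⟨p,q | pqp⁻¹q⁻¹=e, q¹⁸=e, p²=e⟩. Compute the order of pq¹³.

Compute successive powers until reaching e:
  (pq¹³)¹ = pq¹³, (pq¹³)² = q⁸, (pq¹³)³ = pq³, (pq¹³)⁴ = q¹⁶, (pq¹³)⁵ = pq¹¹, (pq¹³)⁶ = q⁶, (pq¹³)⁷ = pq, (pq¹³)⁸ = q¹⁴, (pq¹³)⁹ = pq⁹, (pq¹³)¹⁰ = q⁴, (pq¹³)¹¹ = pq¹⁷, (pq¹³)¹² = q¹², (pq¹³)¹³ = pq⁷, (pq¹³)¹⁴ = q², (pq¹³)¹⁵ = pq¹⁵, (pq¹³)¹⁶ = q¹⁰, (pq¹³)¹⁷ = pq⁵, (pq¹³)¹⁸ = e.
The smallest positive k with (pq¹³)ᵏ = e is 18.

Answer: 18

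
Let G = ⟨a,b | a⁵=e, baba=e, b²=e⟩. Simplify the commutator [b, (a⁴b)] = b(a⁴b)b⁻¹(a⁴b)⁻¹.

[b, (a⁴b)] = b·(a⁴b)·b⁻¹·(a⁴b)⁻¹.
  b · (a⁴b) = a
  a · b = ab
  (ab) · (a⁴b) = a²

Answer: a²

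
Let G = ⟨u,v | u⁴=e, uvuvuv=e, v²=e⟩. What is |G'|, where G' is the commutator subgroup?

G' = [G, G] is generated by all commutators. The generator-pair commutators are: [u, v] = u²vu.
The subgroup they normally generate is {e, u², uv, vu³, u²vu, u³v, u²vu³, vu, uvu², vu²v, u²vu²v, u³vu²}, of order 12.
Check: |G/G'| = 24/12 = 2 is the order of the abelianisation.

Answer: 12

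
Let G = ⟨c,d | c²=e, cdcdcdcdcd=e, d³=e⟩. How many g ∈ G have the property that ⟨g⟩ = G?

⟨g⟩ = G would require ord(g) = |G| = 60, but the maximum element order in G is 5 < 60. So G is not cyclic and no single element generates it: the count is 0.

Answer: 0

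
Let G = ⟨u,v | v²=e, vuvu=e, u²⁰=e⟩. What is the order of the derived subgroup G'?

G' = [G, G] is generated by all commutators. The generator-pair commutators are: [u, v] = u².
The subgroup they normally generate is {e, u², u⁴, u⁶, u⁸, u¹⁰, u¹², u¹⁴, u¹⁶, u¹⁸}, of order 10.
Check: |G/G'| = 40/10 = 4 is the order of the abelianisation.

Answer: 10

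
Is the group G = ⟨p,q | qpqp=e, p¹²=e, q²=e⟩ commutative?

p·q = pq but q·p = p¹¹q, so p·q ≠ q·p and G is not abelian.

Answer: No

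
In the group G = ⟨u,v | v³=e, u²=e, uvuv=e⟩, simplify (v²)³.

Compute successive powers of (v²), reducing at each step:
  (v²)²: (v²) · v² = v
  (v²)³: v · v² = e

Answer: e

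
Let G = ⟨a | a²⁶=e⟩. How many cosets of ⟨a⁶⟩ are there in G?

First find ord(a⁶) by computing successive powers:
  (a⁶)¹ = a⁶, (a⁶)² = a¹², (a⁶)³ = a¹⁸, (a⁶)⁴ = a²⁴, (a⁶)⁵ = a⁴, (a⁶)⁶ = a¹⁰, (a⁶)⁷ = a¹⁶, (a⁶)⁸ = a²², (a⁶)⁹ = a², (a⁶)¹⁰ = a⁸, (a⁶)¹¹ = a¹⁴, (a⁶)¹² = a²⁰, (a⁶)¹³ = e.
So |⟨a⁶⟩| = ord(a⁶) = 13. With |G| = 26, by Lagrange [G : ⟨a⁶⟩] = 26/13 = 2.

Answer: 2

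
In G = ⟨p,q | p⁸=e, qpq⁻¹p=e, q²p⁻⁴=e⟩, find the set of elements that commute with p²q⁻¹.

⟨p²q⁻¹⟩ ⊆ C_G(p²q⁻¹) since powers of p²q⁻¹ commute with p²q⁻¹; so |C_G(p²q⁻¹)| ≥ |⟨p²q⁻¹⟩| = 4.
By orbit–stabilizer, |C_G(p²q⁻¹)| = |G| / |conj. class of p²q⁻¹| = 16 / 4 = 4.
The 4 elements commuting with p²q⁻¹ are {e, p⁴, p²q, p²q⁻¹}.

Answer: {e, p⁴, p²q, p²q⁻¹}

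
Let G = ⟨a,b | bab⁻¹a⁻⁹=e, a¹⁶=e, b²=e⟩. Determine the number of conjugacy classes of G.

The conjugacy classes (representative and size) are:
  [e] (size 1), [a⁹] (size 2), [a²] (size 1), [a³] (size 2), [a⁴] (size 1), [a¹³] (size 2), [a⁶] (size 1), [a¹⁵] (size 2), [a⁸] (size 1), [a¹⁰] (size 1), [a¹²] (size 1), [a¹⁴] (size 1), [b] (size 2), [ab] (size 2), [a²b] (size 2), [a¹¹b] (size 2), [a⁴b] (size 2), [a¹³b] (size 2), [a¹⁴b] (size 2), [a¹⁵b] (size 2).
Class equation: 1 + 2 + 1 + 2 + 1 + 2 + 1 + 2 + 1 + 1 + 1 + 1 + 2 + 2 + 2 + 2 + 2 + 2 + 2 + 2 = 32 = |G|. So G has 20 conjugacy classes.

Answer: 20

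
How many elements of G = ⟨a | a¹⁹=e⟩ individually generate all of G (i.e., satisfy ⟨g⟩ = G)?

G is cyclic of order 19. An element generates G iff its order is 19, and a cyclic group of order 19 has exactly φ(19) = 18 such elements.

Answer: 18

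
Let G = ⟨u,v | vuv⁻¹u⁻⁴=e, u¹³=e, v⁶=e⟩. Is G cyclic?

Every cyclic group is abelian. But u·v = uv while v·u = u⁴v, so u·v ≠ v·u and G is not abelian. Hence G is not cyclic.

Answer: No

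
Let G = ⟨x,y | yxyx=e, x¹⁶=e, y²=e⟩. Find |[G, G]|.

G' = [G, G] is generated by all commutators. The generator-pair commutators are: [x, y] = x².
The subgroup they normally generate is {e, x², x⁴, x⁶, x⁸, x¹⁰, x¹², x¹⁴}, of order 8.
Check: |G/G'| = 32/8 = 4 is the order of the abelianisation.

Answer: 8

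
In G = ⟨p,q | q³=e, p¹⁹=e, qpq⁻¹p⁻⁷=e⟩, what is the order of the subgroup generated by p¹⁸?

|⟨p¹⁸⟩| equals the order of p¹⁸. Compute successive powers until reaching e:
  (p¹⁸)¹ = p¹⁸, (p¹⁸)² = p¹⁷, (p¹⁸)³ = p¹⁶, (p¹⁸)⁴ = p¹⁵, (p¹⁸)⁵ = p¹⁴, (p¹⁸)⁶ = p¹³, (p¹⁸)⁷ = p¹², (p¹⁸)⁸ = p¹¹, (p¹⁸)⁹ = p¹⁰, (p¹⁸)¹⁰ = p⁹, (p¹⁸)¹¹ = p⁸, (p¹⁸)¹² = p⁷, (p¹⁸)¹³ = p⁶, (p¹⁸)¹⁴ = p⁵, (p¹⁸)¹⁵ = p⁴, (p¹⁸)¹⁶ = p³, (p¹⁸)¹⁷ = p², (p¹⁸)¹⁸ = p, (p¹⁸)¹⁹ = e.
The smallest positive k with (p¹⁸)ᵏ = e is 19, so |⟨p¹⁸⟩| = 19.

Answer: 19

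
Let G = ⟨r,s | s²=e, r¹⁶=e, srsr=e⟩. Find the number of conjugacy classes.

The conjugacy classes (representative and size) are:
  [e] (size 1), [r¹⁵] (size 2), [r²] (size 2), [r³] (size 2), [r¹²] (size 2), [r⁵] (size 2), [r⁶] (size 2), [r⁷] (size 2), [r⁸] (size 1), [r²s] (size 8), [r¹⁵s] (size 8).
Class equation: 1 + 2 + 2 + 2 + 2 + 2 + 2 + 2 + 1 + 8 + 8 = 32 = |G|. So G has 11 conjugacy classes.

Answer: 11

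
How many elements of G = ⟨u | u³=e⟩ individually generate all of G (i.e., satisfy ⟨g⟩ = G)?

G is cyclic of order 3. An element generates G iff its order is 3, and a cyclic group of order 3 has exactly φ(3) = 2 such elements.

Answer: 2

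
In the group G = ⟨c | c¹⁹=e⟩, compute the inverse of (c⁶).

The order of (c⁶) is 19 (smallest k with (c⁶)ᵏ = e), so (c⁶)⁻¹ = (c⁶)¹⁸ = c¹³.
Check: (c⁶) · (c¹³) → (c⁶) · c¹³ = e, giving e as required.

Answer: c¹³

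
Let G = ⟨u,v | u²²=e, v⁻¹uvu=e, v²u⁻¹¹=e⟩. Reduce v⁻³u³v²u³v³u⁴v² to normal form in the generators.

Multiply left to right, reducing at each step:
  v · u³ = u⁸v⁻¹
  (u⁸v⁻¹) · v² = u⁸v
  (u⁸v) · u³ = u⁵v
  (u⁵v) · v³ = u⁵
  (u⁵) · u⁴ = u⁹
  (u⁹) · v² = u²⁰

Answer: u²⁰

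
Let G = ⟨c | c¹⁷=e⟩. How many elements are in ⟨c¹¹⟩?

|⟨c¹¹⟩| equals the order of c¹¹. Compute successive powers until reaching e:
  (c¹¹)¹ = c¹¹, (c¹¹)² = c⁵, (c¹¹)³ = c¹⁶, (c¹¹)⁴ = c¹⁰, (c¹¹)⁵ = c⁴, (c¹¹)⁶ = c¹⁵, (c¹¹)⁷ = c⁹, (c¹¹)⁸ = c³, (c¹¹)⁹ = c¹⁴, (c¹¹)¹⁰ = c⁸, (c¹¹)¹¹ = c², (c¹¹)¹² = c¹³, (c¹¹)¹³ = c⁷, (c¹¹)¹⁴ = c, (c¹¹)¹⁵ = c¹², (c¹¹)¹⁶ = c⁶, (c¹¹)¹⁷ = e.
The smallest positive k with (c¹¹)ᵏ = e is 17, so |⟨c¹¹⟩| = 17.

Answer: 17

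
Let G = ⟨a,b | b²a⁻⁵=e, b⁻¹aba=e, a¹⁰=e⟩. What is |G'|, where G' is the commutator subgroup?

G' = [G, G] is generated by all commutators. The generator-pair commutators are: [a, b] = a².
The subgroup they normally generate is {e, a², a⁴, a⁶, a⁸}, of order 5.
Check: |G/G'| = 20/5 = 4 is the order of the abelianisation.

Answer: 5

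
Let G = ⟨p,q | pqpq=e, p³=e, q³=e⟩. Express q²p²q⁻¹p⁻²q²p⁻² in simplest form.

Multiply left to right, reducing at each step:
  (q²) · p² = pq
  (pq) · q⁻¹ = p
  p · p⁻² = p²
  (p²) · q² = p²q²
  (p²q²) · p⁻² = qp²

Answer: qp²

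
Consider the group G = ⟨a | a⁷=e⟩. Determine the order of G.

G is generated by a single element, so G is cyclic. The relator gives a⁷ = e and no smaller power is forced to be e, so the 7 powers {a, e, a², a³, a⁴, a⁵, a⁶} are distinct. Hence |G| = 7.

Answer: 7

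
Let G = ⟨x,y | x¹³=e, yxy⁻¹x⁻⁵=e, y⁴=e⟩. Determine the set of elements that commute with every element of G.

An element z ∈ Z(G) iff z commutes with every generator.
For example e is central: e·x = x = x·e; e·y = y = y·e.
Whereas x ∉ Z(G) since x·y = xy ≠ x⁵y = y·x.
Checking each of the 52 elements this way gives Z(G) = {e}, of order 1.

Answer: {e}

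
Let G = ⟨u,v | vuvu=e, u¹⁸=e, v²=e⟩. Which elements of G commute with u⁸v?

⟨u⁸v⟩ ⊆ C_G(u⁸v) since powers of u⁸v commute with u⁸v; so |C_G(u⁸v)| ≥ |⟨u⁸v⟩| = 2.
By orbit–stabilizer, |C_G(u⁸v)| = |G| / |conj. class of u⁸v| = 36 / 9 = 4.
The 4 elements commuting with u⁸v are {e, u⁹, u¹⁷v, u⁸v}.

Answer: {e, u⁹, u¹⁷v, u⁸v}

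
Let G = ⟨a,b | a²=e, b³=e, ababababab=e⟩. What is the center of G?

An element z ∈ Z(G) iff z commutes with every generator.
For example e is central: e·a = a = a·e; e·b = b = b·e.
Whereas a ∉ Z(G) since a·b = ab ≠ ba = b·a.
Checking each of the 60 elements this way gives Z(G) = {e}, of order 1.

Answer: {e}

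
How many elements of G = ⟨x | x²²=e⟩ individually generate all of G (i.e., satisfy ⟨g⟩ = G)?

G is cyclic of order 22. An element generates G iff its order is 22, and a cyclic group of order 22 has exactly φ(22) = 10 such elements.

Answer: 10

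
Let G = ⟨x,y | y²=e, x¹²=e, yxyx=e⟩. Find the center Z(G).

An element z ∈ Z(G) iff z commutes with every generator.
For example x⁶ is central: (x⁶)·x = x⁷ = x·(x⁶); (x⁶)·y = x⁶y = y·(x⁶).
Whereas x ∉ Z(G) since x·y = xy ≠ x¹¹y = y·x.
Checking each of the 24 elements this way gives Z(G) = {e, x⁶}, of order 2.

Answer: {e, x⁶}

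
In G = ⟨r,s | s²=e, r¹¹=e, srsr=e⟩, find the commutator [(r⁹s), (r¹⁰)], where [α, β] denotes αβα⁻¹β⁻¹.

[(r⁹s), (r¹⁰)] = (r⁹s)·(r¹⁰)·(r⁹s)⁻¹·(r¹⁰)⁻¹.
  (r⁹s) · (r¹⁰) = r¹⁰s
  (r¹⁰s) · (r⁹s) = r
  r · r = r²

Answer: r²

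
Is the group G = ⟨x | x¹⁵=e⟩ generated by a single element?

|G| = 15. The element x has order 15 (its powers give 15 distinct elements), so ⟨x⟩ = G and G is cyclic.

Answer: Yes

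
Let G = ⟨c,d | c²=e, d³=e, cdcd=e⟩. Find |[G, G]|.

G' = [G, G] is generated by all commutators. The generator-pair commutators are: [c, d] = d.
The subgroup they normally generate is {e, d, d²}, of order 3.
Check: |G/G'| = 6/3 = 2 is the order of the abelianisation.

Answer: 3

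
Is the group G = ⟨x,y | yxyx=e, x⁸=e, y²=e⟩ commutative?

x·y = xy but y·x = x⁷y, so x·y ≠ y·x and G is not abelian.

Answer: No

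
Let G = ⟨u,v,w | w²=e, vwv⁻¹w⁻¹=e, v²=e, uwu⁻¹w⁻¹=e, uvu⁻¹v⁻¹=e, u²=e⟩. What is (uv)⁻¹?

The order of (uv) is 2 (smallest k with (uv)ᵏ = e), so (uv)⁻¹ = (uv)¹ = uv.
Check: (uv) · (uv) → (uv) · u = v;   v · v = e, giving e as required.

Answer: uv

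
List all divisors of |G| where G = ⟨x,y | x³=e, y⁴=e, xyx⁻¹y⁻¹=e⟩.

|G| = 12 = 2² · 3. By Lagrange's theorem the order of any subgroup divides 12; the divisors of 12 are 1, 2, 3, 4, 6, 12.

Answer: 1, 2, 3, 4, 6, 12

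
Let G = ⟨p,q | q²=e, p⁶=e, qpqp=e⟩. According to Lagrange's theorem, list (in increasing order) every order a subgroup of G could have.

|G| = 12 = 2² · 3. By Lagrange's theorem the order of any subgroup divides 12; the divisors of 12 are 1, 2, 3, 4, 6, 12.

Answer: 1, 2, 3, 4, 6, 12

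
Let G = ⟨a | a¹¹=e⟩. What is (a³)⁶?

Compute successive powers of (a³), reducing at each step:
  (a³)²: (a³) · a³ = a⁶
  (a³)³: (a⁶) · a³ = a⁹
  (a³)⁴: (a⁹) · a³ = a
  (a³)⁵: a · a³ = a⁴
  (a³)⁶: (a⁴) · a³ = a⁷

Answer: a⁷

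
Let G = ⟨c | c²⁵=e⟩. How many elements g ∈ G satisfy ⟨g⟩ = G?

G is cyclic of order 25. An element generates G iff its order is 25, and a cyclic group of order 25 has exactly φ(25) = 20 such elements.

Answer: 20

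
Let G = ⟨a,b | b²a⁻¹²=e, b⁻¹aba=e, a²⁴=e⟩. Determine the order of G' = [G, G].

G' = [G, G] is generated by all commutators. The generator-pair commutators are: [a, b] = a².
The subgroup they normally generate is {e, a², a⁴, a⁶, a⁸, a¹⁰, a¹², a¹⁴, a¹⁶, a¹⁸, a²⁰, a²²}, of order 12.
Check: |G/G'| = 48/12 = 4 is the order of the abelianisation.

Answer: 12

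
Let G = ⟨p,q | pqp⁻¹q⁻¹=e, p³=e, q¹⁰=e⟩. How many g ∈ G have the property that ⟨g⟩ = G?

G is cyclic of order 30. An element generates G iff its order is 30, and a cyclic group of order 30 has exactly φ(30) = 8 such elements.

Answer: 8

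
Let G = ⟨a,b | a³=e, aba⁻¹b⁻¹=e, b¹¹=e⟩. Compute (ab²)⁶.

Compute successive powers of (ab²), reducing at each step:
  (ab²)²: (ab²) · a = a²b²;   (a²b²) · b² = a²b⁴
  (ab²)³: (a²b⁴) · a = b⁴;   (b⁴) · b² = b⁶
  (ab²)⁴: (b⁶) · a = ab⁶;   (ab⁶) · b² = ab⁸
  (ab²)⁵: (ab⁸) · a = a²b⁸;   (a²b⁸) · b² = a²b¹⁰
  (ab²)⁶: (a²b¹⁰) · a = b¹⁰;   (b¹⁰) · b² = b

Answer: b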